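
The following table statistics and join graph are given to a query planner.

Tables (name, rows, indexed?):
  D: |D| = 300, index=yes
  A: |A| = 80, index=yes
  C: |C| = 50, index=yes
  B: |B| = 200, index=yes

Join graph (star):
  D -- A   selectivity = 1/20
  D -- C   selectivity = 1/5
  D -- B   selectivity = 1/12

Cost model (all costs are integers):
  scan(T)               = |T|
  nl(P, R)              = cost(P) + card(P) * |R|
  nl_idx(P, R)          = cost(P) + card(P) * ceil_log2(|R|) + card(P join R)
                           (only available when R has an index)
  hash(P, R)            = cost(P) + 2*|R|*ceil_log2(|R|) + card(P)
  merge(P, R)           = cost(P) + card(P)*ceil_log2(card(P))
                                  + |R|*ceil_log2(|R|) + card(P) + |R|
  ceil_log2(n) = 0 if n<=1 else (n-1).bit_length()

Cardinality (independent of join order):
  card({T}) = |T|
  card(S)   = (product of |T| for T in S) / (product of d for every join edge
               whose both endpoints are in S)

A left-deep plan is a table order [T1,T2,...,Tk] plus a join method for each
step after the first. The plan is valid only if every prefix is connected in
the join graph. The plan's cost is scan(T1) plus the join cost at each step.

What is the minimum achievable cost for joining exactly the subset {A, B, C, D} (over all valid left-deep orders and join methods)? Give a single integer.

18720

Selinger DP over subsets of {A,B,C,D}:
  {D}: scan cost=300, card=300
  {A}: scan cost=80, card=80
  {C}: scan cost=50, card=50
  {B}: scan cost=200, card=200
  {AD}: card=1200; try (A,hash)→1720, (D,nl_idx)→2000, (A,nl_idx)→3600, (D,merge)→3720, (A,merge)→3940, (D,hash)→5560 …(+2); best=1720 via (A,hash)
  {CD}: card=3000; try (C,hash)→1200, (D,merge)→3400, (D,nl_idx)→3500, (C,merge)→3650, (C,nl_idx)→5100, (D,hash)→5500 …(+2); best=1200 via (C,hash)
  {BD}: card=5000; try (B,hash)→3800, (D,merge)→5000, (B,merge)→5100, (D,hash)→5800, (D,nl_idx)→7000, (B,nl_idx)→7700 …(+2); best=3800 via (B,hash)
  {ACD}: card=12000; try (C,hash)→3520, (A,hash)→5320, (C,merge)→16470, (C,nl_idx)→20920, (A,nl_idx)→34200, (A,merge)→40840 …(+2); best=3520 via (C,hash)
  {ABD}: card=20000; try (B,hash)→6120, (A,hash)→9920, (B,merge)→17920, (B,nl_idx)→31320, (A,nl_idx)→58800, (A,merge)→74440 …(+2); best=6120 via (B,hash)
  {BCD}: card=50000; try (B,hash)→7400, (C,hash)→9400, (B,merge)→42000, (C,merge)→74150, (B,nl_idx)→75200, (C,nl_idx)→83800 …(+2); best=7400 via (B,hash)
  {ABCD}: card=200000; try (B,hash)→18720, (C,hash)→26720, (A,hash)→58520, (B,merge)→185320, (B,nl_idx)→299520, (C,nl_idx)→326120 …(+6); best=18720 via (B,hash)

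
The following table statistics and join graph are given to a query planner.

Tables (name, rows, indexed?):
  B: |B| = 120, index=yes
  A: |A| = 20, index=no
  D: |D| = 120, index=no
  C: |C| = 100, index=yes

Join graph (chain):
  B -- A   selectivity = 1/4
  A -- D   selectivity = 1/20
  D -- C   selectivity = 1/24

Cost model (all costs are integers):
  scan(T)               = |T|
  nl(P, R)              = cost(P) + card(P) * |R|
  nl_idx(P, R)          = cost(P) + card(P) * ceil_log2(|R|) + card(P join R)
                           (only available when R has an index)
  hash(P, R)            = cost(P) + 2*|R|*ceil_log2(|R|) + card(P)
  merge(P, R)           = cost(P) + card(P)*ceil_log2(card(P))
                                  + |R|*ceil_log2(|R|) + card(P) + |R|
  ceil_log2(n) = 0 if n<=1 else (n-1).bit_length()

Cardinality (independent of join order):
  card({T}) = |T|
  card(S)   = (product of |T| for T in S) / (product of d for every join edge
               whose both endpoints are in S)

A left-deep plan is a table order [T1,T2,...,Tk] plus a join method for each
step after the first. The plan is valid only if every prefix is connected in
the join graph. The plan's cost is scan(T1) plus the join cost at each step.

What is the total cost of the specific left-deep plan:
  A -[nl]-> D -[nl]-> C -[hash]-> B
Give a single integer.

16600

step 1: scan A: cost=20, card=20
step 2: join D via nl
    card(P join D) = 20*120/(20) = 120
    cost = 20 + 20*120 = 2420
step 3: join C via nl
    card(P join C) = 120*100/(24) = 500
    cost = 2420 + 120*100 = 14420
step 4: join B via hash
    card(P join B) = 500*120/(4) = 15000
    cost = 14420 + 2*120*7 + 500 = 16600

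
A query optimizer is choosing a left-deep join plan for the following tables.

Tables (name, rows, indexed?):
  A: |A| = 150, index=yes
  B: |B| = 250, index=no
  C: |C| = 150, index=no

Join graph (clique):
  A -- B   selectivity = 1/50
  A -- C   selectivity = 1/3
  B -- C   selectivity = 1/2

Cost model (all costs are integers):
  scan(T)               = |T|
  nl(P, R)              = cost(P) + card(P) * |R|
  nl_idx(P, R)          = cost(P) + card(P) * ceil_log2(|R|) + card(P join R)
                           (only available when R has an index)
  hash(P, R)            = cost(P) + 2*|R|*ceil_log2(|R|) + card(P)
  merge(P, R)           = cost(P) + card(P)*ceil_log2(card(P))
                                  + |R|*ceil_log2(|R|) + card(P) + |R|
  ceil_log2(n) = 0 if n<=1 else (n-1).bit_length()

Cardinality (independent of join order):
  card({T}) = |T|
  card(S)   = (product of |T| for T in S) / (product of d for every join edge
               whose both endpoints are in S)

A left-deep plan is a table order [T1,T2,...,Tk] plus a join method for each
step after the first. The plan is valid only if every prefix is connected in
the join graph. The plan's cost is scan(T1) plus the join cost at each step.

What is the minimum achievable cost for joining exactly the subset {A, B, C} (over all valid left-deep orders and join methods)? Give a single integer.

Selinger DP over subsets of {A,B,C}:
  {A}: scan cost=150, card=150
  {B}: scan cost=250, card=250
  {C}: scan cost=150, card=150
  {AB}: card=750; try (A,hash)→2900, (A,nl_idx)→3000, (B,merge)→3750, (A,merge)→3850, (B,hash)→4300, (B,nl)→37650 …(+1); best=2900 via (A,hash)
  {AC}: card=7500; try (C,hash)→2700, (A,hash)→2700, (C,merge)→2850, (A,merge)→2850, (A,nl_idx)→8850, (C,nl)→22650 …(+1); best=2700 via (C,hash)
  {BC}: card=18750; try (C,hash)→2900, (B,merge)→3750, (C,merge)→3850, (B,hash)→4300, (B,nl)→37650, (C,nl)→37750; best=2900 via (C,hash)
  {ABC}: card=18750; try (C,hash)→6050, (C,merge)→12500, (B,hash)→14200, (A,hash)→24050, (B,merge)→109950, (C,nl)→115400 …(+4); best=6050 via (C,hash)

6050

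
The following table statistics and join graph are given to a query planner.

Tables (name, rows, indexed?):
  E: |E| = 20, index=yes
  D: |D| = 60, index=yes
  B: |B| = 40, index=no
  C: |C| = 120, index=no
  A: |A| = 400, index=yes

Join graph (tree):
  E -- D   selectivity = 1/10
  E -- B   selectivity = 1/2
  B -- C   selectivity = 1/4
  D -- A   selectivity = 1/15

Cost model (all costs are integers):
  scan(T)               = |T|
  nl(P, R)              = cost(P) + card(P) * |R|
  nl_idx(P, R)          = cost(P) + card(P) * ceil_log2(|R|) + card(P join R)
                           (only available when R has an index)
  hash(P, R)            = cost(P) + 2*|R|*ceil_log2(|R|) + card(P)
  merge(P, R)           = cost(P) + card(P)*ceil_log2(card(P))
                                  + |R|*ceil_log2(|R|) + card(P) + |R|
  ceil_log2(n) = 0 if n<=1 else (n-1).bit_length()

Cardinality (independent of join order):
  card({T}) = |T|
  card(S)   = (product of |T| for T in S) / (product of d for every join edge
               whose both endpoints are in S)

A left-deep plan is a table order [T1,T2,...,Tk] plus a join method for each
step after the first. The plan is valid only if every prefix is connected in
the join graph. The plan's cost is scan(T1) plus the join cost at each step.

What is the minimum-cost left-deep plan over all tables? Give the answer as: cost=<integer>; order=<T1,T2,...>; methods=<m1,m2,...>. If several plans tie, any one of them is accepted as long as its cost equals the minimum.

cost=72680; order=A,D,E,B,C; methods=hash,hash,hash,hash

Selinger DP (subsets sized 1..n):
  {E}: scan cost=20, card=20
  {D}: scan cost=60, card=60
  {B}: scan cost=40, card=40
  {C}: scan cost=120, card=120
  {A}: scan cost=400, card=400
  {DE}: card=120; try (D,nl_idx)→260, (E,hash)→320, (E,nl_idx)→480, (D,merge)→560, (E,merge)→600, (D,hash)→760 …(+2); best=260 via (D,nl_idx)
  {BE}: card=400; try (E,hash)→280, (B,merge)→420, (E,merge)→440, (B,hash)→520, (E,nl_idx)→640, (B,nl)→820 …(+1); best=280 via (E,hash)
  {AD}: card=1600; try (D,hash)→1520, (A,nl_idx)→2200, (D,nl_idx)→4400, (A,merge)→4480, (D,merge)→4820, (A,hash)→7320 …(+2); best=1520 via (D,hash)
  {BC}: card=1200; try (B,hash)→720, (C,merge)→1280, (B,merge)→1360, (C,hash)→1760, (C,nl)→4840, (B,nl)→4920; best=720 via (B,hash)
  {BDE}: card=2400; try (B,hash)→860, (D,hash)→1400, (B,merge)→1500, (D,merge)→4700, (B,nl)→5060, (D,nl_idx)→5080 …(+1); best=860 via (B,hash)
  {ADE}: card=3200; try (E,hash)→3320, (A,nl_idx)→4540, (A,merge)→5220, (A,hash)→7580, (E,nl_idx)→12720, (E,merge)→20840 …(+2); best=3320 via (E,hash)
  {BCE}: card=12000; try (E,hash)→2120, (C,hash)→2360, (C,merge)→5240, (E,merge)→15240, (E,nl_idx)→18720, (E,nl)→24720 …(+1); best=2120 via (E,hash)
  {BCDE}: card=72000; try (C,hash)→4940, (D,hash)→14840, (C,merge)→33020, (D,nl_idx)→146120, (D,merge)→182540, (C,nl)→288860 …(+1); best=4940 via (C,hash)
  {ABDE}: card=64000; try (B,hash)→7000, (A,hash)→10460, (A,merge)→36060, (B,merge)→45200, (A,nl_idx)→86460, (B,nl)→131320 …(+1); best=7000 via (B,hash)
  {ABCDE}: card=1920000; try (C,hash)→72680, (A,hash)→84140, (C,merge)→1095960, (A,merge)→1304940, (A,nl_idx)→2572940, (C,nl)→7687000 …(+1); best=72680 via (C,hash)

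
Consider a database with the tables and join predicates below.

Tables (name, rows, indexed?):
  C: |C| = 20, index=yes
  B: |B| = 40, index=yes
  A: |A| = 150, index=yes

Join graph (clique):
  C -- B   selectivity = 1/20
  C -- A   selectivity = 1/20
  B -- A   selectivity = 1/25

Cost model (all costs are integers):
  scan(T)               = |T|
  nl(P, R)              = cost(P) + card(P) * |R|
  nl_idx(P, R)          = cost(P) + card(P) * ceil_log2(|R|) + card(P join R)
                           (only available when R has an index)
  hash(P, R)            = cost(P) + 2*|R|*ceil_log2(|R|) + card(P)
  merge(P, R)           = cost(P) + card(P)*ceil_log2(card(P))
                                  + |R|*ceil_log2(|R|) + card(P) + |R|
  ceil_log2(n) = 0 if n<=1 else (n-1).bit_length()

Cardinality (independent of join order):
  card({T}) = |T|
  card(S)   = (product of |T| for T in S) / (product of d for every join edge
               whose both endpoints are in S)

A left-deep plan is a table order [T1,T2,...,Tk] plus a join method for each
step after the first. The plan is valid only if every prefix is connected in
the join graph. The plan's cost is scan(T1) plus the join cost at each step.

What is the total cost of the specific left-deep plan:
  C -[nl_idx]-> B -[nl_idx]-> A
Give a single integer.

step 1: scan C: cost=20, card=20
step 2: join B via nl_idx
    card(P join B) = 20*40/(20) = 40
    cost = 20 + 20*6 + 40 = 180
step 3: join A via nl_idx
    card(P join A) = 40*150/(20*25) = 12
    cost = 180 + 40*8 + 12 = 512

512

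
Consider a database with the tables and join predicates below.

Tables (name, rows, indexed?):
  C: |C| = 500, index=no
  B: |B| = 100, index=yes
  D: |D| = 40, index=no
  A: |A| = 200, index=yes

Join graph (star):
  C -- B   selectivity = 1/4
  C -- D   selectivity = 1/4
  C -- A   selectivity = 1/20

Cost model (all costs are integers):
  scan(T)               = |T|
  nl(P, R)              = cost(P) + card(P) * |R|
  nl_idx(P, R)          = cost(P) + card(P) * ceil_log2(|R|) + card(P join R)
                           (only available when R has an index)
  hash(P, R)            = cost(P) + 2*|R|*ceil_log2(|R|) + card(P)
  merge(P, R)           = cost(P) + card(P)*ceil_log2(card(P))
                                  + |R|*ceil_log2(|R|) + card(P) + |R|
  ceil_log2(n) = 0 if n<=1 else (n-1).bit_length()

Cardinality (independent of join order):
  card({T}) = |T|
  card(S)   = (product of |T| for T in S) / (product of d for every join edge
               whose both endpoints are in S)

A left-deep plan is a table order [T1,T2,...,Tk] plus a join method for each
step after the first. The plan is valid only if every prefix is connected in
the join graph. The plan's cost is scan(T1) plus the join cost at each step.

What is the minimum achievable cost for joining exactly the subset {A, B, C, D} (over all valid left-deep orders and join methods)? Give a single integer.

Selinger DP over subsets of {A,B,C,D}:
  {C}: scan cost=500, card=500
  {B}: scan cost=100, card=100
  {D}: scan cost=40, card=40
  {A}: scan cost=200, card=200
  {BC}: card=12500; try (B,hash)→2400, (C,merge)→5900, (B,merge)→6300, (C,hash)→9200, (B,nl_idx)→16500, (C,nl)→50100 …(+1); best=2400 via (B,hash)
  {CD}: card=5000; try (D,hash)→1480, (C,merge)→5320, (D,merge)→5780, (C,hash)→9080, (C,nl)→20040, (D,nl)→20500; best=1480 via (D,hash)
  {AC}: card=5000; try (A,hash)→4200, (C,merge)→7000, (A,merge)→7300, (C,hash)→9400, (A,nl_idx)→9500, (C,nl)→100200 …(+1); best=4200 via (A,hash)
  {BCD}: card=125000; try (B,hash)→7880, (D,hash)→15380, (B,merge)→72280, (B,nl_idx)→161480, (D,merge)→190180, (B,nl)→501480 …(+1); best=7880 via (B,hash)
  {ABC}: card=125000; try (B,hash)→10600, (A,hash)→18100, (B,merge)→75000, (B,nl_idx)→164200, (A,merge)→191700, (A,nl_idx)→227400 …(+2); best=10600 via (B,hash)
  {ACD}: card=50000; try (D,hash)→9680, (A,hash)→9680, (A,merge)→73280, (D,merge)→74480, (A,nl_idx)→91480, (D,nl)→204200 …(+1); best=9680 via (D,hash)
  {ABCD}: card=1250000; try (B,hash)→61080, (D,hash)→136080, (A,hash)→136080, (B,merge)→860480, (B,nl_idx)→1609680, (A,nl_idx)→2257880 …(+5); best=61080 via (B,hash)

61080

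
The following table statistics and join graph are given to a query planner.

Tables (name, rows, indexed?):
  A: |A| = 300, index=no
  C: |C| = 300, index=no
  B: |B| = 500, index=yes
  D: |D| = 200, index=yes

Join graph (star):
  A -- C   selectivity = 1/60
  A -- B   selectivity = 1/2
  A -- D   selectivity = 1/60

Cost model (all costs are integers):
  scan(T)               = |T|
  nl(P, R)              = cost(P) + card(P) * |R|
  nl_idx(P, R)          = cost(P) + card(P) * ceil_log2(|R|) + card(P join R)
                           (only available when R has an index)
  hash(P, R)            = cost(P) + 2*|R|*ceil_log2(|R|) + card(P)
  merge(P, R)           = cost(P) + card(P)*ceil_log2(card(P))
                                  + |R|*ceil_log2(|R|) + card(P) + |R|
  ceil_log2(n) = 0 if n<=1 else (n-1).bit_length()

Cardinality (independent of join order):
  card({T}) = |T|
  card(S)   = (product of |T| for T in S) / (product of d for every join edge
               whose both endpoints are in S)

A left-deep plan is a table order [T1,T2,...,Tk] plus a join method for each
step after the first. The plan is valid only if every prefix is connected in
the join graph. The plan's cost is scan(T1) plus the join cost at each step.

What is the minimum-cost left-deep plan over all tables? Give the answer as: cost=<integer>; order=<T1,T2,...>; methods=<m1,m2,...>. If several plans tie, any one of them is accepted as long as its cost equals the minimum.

cost=24100; order=A,D,C,B; methods=nl_idx,hash,hash

Selinger DP (subsets sized 1..n):
  {A}: scan cost=300, card=300
  {C}: scan cost=300, card=300
  {B}: scan cost=500, card=500
  {D}: scan cost=200, card=200
  {AC}: card=1500; try (C,hash)→6000, (A,hash)→6000, (C,merge)→6300, (A,merge)→6300, (C,nl)→90300, (A,nl)→90300; best=6000 via (C,hash)
  {AB}: card=75000; try (A,hash)→6400, (B,merge)→8300, (A,merge)→8500, (B,hash)→9600, (B,nl_idx)→78000, (B,nl)→150300 …(+1); best=6400 via (A,hash)
  {AD}: card=1000; try (D,nl_idx)→3700, (D,hash)→3800, (A,merge)→5000, (D,merge)→5100, (A,hash)→5800, (A,nl)→60200 …(+1); best=3700 via (D,nl_idx)
  {ABC}: card=375000; try (B,hash)→16500, (B,merge)→29000, (C,hash)→86800, (B,nl_idx)→394500, (B,nl)→756000, (C,merge)→1359400 …(+1); best=16500 via (B,hash)
  {ACD}: card=5000; try (C,hash)→10100, (D,hash)→10700, (C,merge)→17700, (D,nl_idx)→23000, (D,merge)→25800, (C,nl)→303700 …(+1); best=10100 via (C,hash)
  {ABD}: card=250000; try (B,hash)→13700, (B,merge)→19700, (D,hash)→84600, (B,nl_idx)→262700, (B,nl)→503700, (D,nl_idx)→856400 …(+2); best=13700 via (B,hash)
  {ABCD}: card=1250000; try (B,hash)→24100, (B,merge)→85100, (C,hash)→269100, (D,hash)→394700, (B,nl_idx)→1305100, (B,nl)→2510100 …(+5); best=24100 via (B,hash)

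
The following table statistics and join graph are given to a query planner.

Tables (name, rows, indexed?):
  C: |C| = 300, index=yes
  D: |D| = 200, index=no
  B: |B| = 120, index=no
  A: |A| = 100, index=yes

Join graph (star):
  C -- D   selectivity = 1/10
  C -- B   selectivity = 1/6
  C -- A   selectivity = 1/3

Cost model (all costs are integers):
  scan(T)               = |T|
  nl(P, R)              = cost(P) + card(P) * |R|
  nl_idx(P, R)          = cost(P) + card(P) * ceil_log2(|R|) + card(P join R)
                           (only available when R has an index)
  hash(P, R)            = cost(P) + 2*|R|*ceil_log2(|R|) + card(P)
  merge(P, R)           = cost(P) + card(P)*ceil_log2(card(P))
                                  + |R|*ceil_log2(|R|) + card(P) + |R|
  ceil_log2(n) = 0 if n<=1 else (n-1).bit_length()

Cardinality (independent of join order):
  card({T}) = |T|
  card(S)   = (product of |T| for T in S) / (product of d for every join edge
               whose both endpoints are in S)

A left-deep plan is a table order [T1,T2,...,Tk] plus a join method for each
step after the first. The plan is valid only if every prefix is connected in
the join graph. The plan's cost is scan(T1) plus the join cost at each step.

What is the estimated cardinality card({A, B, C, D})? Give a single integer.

Tables in S: A(100), B(120), C(300), D(200)
Edges inside S: C-D(d=10), C-B(d=6), C-A(d=3)
numerator = 100 * 120 * 300 * 200 = 720000000
denominator = 10 * 6 * 3 = 180
card(S) = 720000000 / 180 = 4000000

4000000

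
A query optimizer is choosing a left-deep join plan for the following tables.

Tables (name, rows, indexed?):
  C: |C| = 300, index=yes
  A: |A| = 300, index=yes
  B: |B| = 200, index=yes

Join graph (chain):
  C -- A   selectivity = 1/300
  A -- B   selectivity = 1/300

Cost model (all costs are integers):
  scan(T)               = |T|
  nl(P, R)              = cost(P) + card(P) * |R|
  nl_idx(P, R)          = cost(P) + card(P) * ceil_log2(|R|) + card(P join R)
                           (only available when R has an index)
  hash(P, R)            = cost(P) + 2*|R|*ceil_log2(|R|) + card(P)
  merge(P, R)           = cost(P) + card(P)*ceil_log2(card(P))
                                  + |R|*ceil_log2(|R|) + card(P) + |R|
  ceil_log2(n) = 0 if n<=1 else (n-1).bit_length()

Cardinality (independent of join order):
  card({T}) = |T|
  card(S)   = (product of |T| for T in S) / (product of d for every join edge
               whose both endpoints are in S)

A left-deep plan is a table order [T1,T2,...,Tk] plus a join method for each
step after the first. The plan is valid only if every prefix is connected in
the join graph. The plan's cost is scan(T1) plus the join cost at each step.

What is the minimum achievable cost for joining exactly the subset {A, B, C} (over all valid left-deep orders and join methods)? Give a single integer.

Selinger DP over subsets of {A,B,C}:
  {C}: scan cost=300, card=300
  {A}: scan cost=300, card=300
  {B}: scan cost=200, card=200
  {AC}: card=300; try (C,nl_idx)→3300, (A,nl_idx)→3300, (C,hash)→6000, (A,hash)→6000, (C,merge)→6300, (A,merge)→6300 …(+2); best=3300 via (C,nl_idx)
  {AB}: card=200; try (A,nl_idx)→2200, (B,nl_idx)→2900, (B,hash)→3800, (A,merge)→5000, (B,merge)→5100, (A,hash)→5800 …(+2); best=2200 via (A,nl_idx)
  {ABC}: card=200; try (C,nl_idx)→4200, (B,nl_idx)→5900, (B,hash)→6800, (C,merge)→7000, (C,hash)→7800, (B,merge)→8100 …(+2); best=4200 via (C,nl_idx)

4200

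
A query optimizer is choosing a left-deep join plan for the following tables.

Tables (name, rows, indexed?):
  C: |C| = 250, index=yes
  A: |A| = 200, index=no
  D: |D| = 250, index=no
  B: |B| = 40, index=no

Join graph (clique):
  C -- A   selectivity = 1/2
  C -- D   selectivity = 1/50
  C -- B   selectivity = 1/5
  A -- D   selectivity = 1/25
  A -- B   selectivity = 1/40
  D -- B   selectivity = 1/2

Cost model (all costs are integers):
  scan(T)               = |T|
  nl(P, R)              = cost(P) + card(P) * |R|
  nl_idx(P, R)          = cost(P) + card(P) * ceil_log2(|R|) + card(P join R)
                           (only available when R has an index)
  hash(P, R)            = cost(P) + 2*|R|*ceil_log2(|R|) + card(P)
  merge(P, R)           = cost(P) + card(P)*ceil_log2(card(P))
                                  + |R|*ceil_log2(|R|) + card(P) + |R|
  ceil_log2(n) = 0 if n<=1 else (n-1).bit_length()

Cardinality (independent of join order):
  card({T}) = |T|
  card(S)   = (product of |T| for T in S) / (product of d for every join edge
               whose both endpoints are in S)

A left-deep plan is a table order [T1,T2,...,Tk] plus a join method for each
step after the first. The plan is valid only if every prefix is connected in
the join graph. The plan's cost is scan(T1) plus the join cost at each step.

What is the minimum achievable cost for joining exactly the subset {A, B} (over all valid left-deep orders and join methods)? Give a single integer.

Selinger DP over subsets of {A,B}:
  {A}: scan cost=200, card=200
  {B}: scan cost=40, card=40
  {AB}: card=200; try (B,hash)→880, (A,merge)→2120, (B,merge)→2280, (A,hash)→3280, (A,nl)→8040, (B,nl)→8200; best=880 via (B,hash)

880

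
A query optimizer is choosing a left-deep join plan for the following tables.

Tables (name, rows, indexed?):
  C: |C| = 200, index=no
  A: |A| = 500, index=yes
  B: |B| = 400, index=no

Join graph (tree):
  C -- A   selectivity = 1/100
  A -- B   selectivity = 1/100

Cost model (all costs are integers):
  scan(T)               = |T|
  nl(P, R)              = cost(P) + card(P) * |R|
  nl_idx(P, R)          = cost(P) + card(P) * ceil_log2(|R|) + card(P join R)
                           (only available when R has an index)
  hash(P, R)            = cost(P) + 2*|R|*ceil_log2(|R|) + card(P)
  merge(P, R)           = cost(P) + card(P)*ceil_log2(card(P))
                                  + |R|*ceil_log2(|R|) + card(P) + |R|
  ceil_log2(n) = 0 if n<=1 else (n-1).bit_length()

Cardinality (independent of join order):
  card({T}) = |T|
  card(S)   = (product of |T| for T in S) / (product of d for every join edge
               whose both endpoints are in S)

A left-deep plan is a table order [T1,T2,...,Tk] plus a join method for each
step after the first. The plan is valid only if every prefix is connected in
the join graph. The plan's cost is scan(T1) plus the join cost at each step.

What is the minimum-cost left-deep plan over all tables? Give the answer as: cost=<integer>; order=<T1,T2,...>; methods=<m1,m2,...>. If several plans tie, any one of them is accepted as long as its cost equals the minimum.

Selinger DP (subsets sized 1..n):
  {C}: scan cost=200, card=200
  {A}: scan cost=500, card=500
  {B}: scan cost=400, card=400
  {AC}: card=1000; try (A,nl_idx)→3000, (C,hash)→4200, (A,merge)→7000, (C,merge)→7300, (A,hash)→9400, (A,nl)→100200 …(+1); best=3000 via (A,nl_idx)
  {AB}: card=2000; try (A,nl_idx)→6000, (B,hash)→8200, (A,merge)→9400, (B,merge)→9500, (A,hash)→9800, (A,nl)→200400 …(+1); best=6000 via (A,nl_idx)
  {ABC}: card=4000; try (C,hash)→11200, (B,hash)→11200, (B,merge)→18000, (C,merge)→31800, (B,nl)→403000, (C,nl)→406000; best=11200 via (C,hash)

cost=11200; order=B,A,C; methods=nl_idx,hash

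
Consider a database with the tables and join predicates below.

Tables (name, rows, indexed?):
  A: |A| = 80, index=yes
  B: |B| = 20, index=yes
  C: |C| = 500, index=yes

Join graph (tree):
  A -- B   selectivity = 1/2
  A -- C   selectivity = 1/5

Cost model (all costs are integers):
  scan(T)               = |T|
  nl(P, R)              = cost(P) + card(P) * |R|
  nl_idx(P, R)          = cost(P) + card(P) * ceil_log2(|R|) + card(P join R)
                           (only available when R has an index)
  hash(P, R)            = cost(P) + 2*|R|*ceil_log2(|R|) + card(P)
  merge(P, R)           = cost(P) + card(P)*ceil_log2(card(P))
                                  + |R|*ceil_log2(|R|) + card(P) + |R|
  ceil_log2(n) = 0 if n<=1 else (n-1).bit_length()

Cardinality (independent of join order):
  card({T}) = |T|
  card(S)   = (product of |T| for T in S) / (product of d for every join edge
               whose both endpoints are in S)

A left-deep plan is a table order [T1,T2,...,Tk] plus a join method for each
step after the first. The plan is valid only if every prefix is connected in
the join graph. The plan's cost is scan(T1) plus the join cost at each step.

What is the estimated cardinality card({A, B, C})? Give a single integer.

Tables in S: A(80), B(20), C(500)
Edges inside S: A-B(d=2), A-C(d=5)
numerator = 80 * 20 * 500 = 800000
denominator = 2 * 5 = 10
card(S) = 800000 / 10 = 80000

80000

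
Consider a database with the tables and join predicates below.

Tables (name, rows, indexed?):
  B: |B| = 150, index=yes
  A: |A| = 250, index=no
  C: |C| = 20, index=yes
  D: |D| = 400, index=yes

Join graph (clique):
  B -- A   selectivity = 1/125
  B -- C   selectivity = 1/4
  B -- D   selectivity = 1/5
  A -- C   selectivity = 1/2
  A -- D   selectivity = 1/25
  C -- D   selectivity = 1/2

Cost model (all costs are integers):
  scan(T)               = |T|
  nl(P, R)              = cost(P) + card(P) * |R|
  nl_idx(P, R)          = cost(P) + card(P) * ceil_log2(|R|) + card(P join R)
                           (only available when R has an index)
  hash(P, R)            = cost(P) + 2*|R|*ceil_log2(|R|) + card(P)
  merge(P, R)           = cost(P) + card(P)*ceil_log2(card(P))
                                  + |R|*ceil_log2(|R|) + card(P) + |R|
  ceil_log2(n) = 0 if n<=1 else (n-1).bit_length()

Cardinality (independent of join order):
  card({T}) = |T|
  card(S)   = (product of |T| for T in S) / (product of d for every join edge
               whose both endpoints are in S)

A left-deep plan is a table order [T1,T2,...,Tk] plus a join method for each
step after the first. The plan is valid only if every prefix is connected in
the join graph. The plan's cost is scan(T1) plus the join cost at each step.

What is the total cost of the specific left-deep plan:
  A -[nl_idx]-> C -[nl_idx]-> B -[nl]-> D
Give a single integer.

step 1: scan A: cost=250, card=250
step 2: join C via nl_idx
    card(P join C) = 250*20/(2) = 2500
    cost = 250 + 250*5 + 2500 = 4000
step 3: join B via nl_idx
    card(P join B) = 2500*150/(125*4) = 750
    cost = 4000 + 2500*8 + 750 = 24750
step 4: join D via nl
    card(P join D) = 750*400/(5*25*2) = 1200
    cost = 24750 + 750*400 = 324750

324750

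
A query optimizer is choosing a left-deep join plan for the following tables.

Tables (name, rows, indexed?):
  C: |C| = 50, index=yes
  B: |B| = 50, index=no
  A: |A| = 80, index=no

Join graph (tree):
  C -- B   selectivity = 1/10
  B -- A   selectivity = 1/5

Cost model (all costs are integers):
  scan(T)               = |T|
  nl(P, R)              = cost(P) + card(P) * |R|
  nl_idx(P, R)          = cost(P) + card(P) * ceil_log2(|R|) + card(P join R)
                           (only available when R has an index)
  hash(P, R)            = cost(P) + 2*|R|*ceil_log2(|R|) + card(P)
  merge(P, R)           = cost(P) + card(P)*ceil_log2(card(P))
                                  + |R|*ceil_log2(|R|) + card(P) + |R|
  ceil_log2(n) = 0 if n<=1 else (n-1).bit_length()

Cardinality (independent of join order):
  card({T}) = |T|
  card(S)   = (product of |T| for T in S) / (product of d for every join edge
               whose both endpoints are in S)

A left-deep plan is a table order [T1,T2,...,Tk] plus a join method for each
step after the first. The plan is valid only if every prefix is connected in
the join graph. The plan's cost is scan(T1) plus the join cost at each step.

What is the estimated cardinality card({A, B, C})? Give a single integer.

4000

Tables in S: A(80), B(50), C(50)
Edges inside S: C-B(d=10), B-A(d=5)
numerator = 80 * 50 * 50 = 200000
denominator = 10 * 5 = 50
card(S) = 200000 / 50 = 4000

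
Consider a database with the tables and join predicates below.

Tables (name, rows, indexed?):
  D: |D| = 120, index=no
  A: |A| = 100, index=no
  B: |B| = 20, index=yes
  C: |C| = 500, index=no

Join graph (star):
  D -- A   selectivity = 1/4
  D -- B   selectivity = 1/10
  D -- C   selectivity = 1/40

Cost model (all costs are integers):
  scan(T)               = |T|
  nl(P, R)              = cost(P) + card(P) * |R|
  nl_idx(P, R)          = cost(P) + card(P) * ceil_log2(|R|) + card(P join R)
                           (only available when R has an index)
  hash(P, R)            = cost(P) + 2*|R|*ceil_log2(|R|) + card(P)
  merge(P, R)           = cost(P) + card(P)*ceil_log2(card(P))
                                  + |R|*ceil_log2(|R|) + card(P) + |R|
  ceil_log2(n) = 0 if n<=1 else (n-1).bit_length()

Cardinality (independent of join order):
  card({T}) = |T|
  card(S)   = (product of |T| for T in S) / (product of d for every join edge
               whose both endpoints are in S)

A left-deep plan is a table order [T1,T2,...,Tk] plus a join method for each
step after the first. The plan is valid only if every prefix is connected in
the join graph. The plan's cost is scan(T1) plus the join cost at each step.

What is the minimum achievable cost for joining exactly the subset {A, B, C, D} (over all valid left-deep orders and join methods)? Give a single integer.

Selinger DP over subsets of {A,B,C,D}:
  {D}: scan cost=120, card=120
  {A}: scan cost=100, card=100
  {B}: scan cost=20, card=20
  {C}: scan cost=500, card=500
  {AD}: card=3000; try (A,hash)→1640, (D,merge)→1860, (D,hash)→1880, (A,merge)→1880, (D,nl)→12100, (A,nl)→12120; best=1640 via (A,hash)
  {BD}: card=240; try (B,hash)→440, (B,nl_idx)→960, (D,merge)→1100, (B,merge)→1200, (D,hash)→1720, (D,nl)→2420 …(+1); best=440 via (B,hash)
  {CD}: card=1500; try (D,hash)→2680, (C,merge)→6080, (D,merge)→6460, (C,hash)→9240, (C,nl)→60120, (D,nl)→60500; best=2680 via (D,hash)
  {ABD}: card=6000; try (A,hash)→2080, (A,merge)→3400, (B,hash)→4840, (B,nl_idx)→22640, (A,nl)→24440, (B,merge)→40760 …(+1); best=2080 via (A,hash)
  {ACD}: card=37500; try (A,hash)→5580, (C,hash)→13640, (A,merge)→21480, (C,merge)→45640, (A,nl)→152680, (C,nl)→1501640; best=5580 via (A,hash)
  {BCD}: card=3000; try (B,hash)→4380, (C,merge)→7600, (C,hash)→9680, (B,nl_idx)→13180, (B,merge)→20800, (B,nl)→32680 …(+1); best=4380 via (B,hash)
  {ABCD}: card=75000; try (A,hash)→8780, (C,hash)→17080, (B,hash)→43280, (A,merge)→44180, (C,merge)→91080, (B,nl_idx)→268080 …(+4); best=8780 via (A,hash)

8780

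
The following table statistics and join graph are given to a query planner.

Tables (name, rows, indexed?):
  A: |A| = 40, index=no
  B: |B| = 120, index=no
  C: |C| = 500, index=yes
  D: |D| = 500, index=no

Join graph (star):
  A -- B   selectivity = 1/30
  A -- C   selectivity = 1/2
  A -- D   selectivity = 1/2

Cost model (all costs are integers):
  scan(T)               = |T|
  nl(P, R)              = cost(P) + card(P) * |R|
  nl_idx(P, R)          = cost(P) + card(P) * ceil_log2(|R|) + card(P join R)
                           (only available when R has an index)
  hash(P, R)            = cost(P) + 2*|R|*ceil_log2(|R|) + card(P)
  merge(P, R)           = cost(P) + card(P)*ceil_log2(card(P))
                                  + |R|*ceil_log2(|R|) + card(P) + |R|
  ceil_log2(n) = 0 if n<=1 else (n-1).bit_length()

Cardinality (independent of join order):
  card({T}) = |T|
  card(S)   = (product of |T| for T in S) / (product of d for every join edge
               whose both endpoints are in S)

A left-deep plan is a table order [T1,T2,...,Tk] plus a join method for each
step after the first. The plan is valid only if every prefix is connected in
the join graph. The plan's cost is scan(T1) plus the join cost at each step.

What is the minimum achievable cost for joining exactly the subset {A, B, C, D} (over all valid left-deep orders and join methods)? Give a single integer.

Selinger DP over subsets of {A,B,C,D}:
  {A}: scan cost=40, card=40
  {B}: scan cost=120, card=120
  {C}: scan cost=500, card=500
  {D}: scan cost=500, card=500
  {AB}: card=160; try (A,hash)→720, (B,merge)→1280, (A,merge)→1360, (B,hash)→1760, (B,nl)→4840, (A,nl)→4920; best=720 via (A,hash)
  {AC}: card=10000; try (A,hash)→1480, (C,merge)→5320, (A,merge)→5780, (C,hash)→9080, (C,nl_idx)→10400, (C,nl)→20040 …(+1); best=1480 via (A,hash)
  {AD}: card=10000; try (A,hash)→1480, (D,merge)→5320, (A,merge)→5780, (D,hash)→9080, (D,nl)→20040, (A,nl)→20500; best=1480 via (A,hash)
  {ABC}: card=40000; try (C,merge)→7160, (C,hash)→9880, (B,hash)→13160, (C,nl_idx)→42160, (C,nl)→80720, (B,merge)→152440 …(+1); best=7160 via (C,merge)
  {ABD}: card=40000; try (D,merge)→7160, (D,hash)→9880, (B,hash)→13160, (D,nl)→80720, (B,merge)→152440, (B,nl)→1201480; best=7160 via (D,merge)
  {ACD}: card=2500000; try (D,hash)→20480, (C,hash)→20480, (D,merge)→156480, (C,merge)→156480, (C,nl_idx)→2591480, (D,nl)→5001480 …(+1); best=20480 via (D,hash)
  {ABCD}: card=10000000; try (D,hash)→56160, (C,hash)→56160, (D,merge)→692160, (C,merge)→692160, (B,hash)→2522160, (C,nl_idx)→10367160 …(+4); best=56160 via (D,hash)

56160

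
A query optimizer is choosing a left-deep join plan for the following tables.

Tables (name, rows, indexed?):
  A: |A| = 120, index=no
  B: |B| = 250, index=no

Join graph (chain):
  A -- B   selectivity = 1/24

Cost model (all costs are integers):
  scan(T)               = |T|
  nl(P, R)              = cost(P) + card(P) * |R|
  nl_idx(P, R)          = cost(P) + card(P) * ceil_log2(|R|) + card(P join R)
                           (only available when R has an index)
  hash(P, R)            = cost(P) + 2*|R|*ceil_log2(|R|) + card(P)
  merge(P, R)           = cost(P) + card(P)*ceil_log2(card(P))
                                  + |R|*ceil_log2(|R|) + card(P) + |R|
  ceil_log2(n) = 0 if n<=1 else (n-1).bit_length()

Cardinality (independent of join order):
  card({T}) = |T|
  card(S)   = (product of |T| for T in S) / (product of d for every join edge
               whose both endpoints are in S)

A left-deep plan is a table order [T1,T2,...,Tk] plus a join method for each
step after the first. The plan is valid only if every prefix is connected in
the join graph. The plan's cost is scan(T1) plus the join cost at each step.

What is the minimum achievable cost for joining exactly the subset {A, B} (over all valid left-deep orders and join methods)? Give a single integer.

Selinger DP over subsets of {A,B}:
  {A}: scan cost=120, card=120
  {B}: scan cost=250, card=250
  {AB}: card=1250; try (A,hash)→2180, (B,merge)→3330, (A,merge)→3460, (B,hash)→4240, (B,nl)→30120, (A,nl)→30250; best=2180 via (A,hash)

2180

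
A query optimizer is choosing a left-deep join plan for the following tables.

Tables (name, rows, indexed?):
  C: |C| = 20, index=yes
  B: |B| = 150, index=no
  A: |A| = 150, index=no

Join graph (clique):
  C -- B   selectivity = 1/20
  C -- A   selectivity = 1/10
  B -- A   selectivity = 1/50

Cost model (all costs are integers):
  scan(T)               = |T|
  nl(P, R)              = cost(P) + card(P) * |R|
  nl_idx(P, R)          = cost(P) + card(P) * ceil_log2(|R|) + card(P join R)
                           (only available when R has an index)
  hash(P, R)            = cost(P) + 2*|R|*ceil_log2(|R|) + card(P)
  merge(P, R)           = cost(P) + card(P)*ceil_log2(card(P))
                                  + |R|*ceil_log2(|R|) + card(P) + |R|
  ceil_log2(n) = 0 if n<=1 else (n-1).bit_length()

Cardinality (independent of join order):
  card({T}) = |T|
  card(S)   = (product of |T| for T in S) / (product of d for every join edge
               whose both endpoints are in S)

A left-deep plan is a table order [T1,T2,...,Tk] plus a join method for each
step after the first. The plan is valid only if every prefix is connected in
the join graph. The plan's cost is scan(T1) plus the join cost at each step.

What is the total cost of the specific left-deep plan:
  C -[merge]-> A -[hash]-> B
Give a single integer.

4190

step 1: scan C: cost=20, card=20
step 2: join A via merge
    card(P join A) = 20*150/(10) = 300
    cost = 20 + 20*5 + 150*8 + 20 + 150 = 1490
step 3: join B via hash
    card(P join B) = 300*150/(20*50) = 45
    cost = 1490 + 2*150*8 + 300 = 4190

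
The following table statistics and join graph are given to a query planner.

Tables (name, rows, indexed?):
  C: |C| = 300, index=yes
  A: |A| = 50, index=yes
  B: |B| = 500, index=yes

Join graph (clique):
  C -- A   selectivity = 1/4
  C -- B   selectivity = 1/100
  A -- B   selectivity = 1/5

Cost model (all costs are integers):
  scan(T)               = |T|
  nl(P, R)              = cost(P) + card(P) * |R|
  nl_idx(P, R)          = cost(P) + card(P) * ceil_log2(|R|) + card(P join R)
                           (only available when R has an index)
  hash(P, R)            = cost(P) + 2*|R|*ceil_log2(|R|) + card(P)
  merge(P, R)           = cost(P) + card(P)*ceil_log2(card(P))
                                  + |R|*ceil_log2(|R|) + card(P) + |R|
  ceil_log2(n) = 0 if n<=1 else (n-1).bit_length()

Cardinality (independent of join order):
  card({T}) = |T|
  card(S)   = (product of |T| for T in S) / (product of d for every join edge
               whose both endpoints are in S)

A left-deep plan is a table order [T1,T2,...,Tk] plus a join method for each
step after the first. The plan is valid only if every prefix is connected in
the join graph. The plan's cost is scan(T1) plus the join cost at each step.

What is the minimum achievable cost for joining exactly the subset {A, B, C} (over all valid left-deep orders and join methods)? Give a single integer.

Selinger DP over subsets of {A,B,C}:
  {C}: scan cost=300, card=300
  {A}: scan cost=50, card=50
  {B}: scan cost=500, card=500
  {AC}: card=3750; try (A,hash)→1200, (C,merge)→3400, (A,merge)→3650, (C,nl_idx)→4250, (C,hash)→5500, (A,nl_idx)→5850 …(+2); best=1200 via (A,hash)
  {BC}: card=1500; try (B,nl_idx)→4500, (C,hash)→6400, (C,nl_idx)→6500, (B,merge)→8300, (C,merge)→8500, (B,hash)→9600 …(+2); best=4500 via (B,nl_idx)
  {AB}: card=5000; try (A,hash)→1600, (B,merge)→5400, (B,nl_idx)→5500, (A,merge)→5850, (A,nl_idx)→8500, (B,hash)→9100 …(+2); best=1600 via (A,hash)
  {ABC}: card=3750; try (A,hash)→6600, (C,hash)→12000, (B,hash)→13950, (A,nl_idx)→17250, (A,merge)→22850, (B,nl_idx)→38700 …(+6); best=6600 via (A,hash)

6600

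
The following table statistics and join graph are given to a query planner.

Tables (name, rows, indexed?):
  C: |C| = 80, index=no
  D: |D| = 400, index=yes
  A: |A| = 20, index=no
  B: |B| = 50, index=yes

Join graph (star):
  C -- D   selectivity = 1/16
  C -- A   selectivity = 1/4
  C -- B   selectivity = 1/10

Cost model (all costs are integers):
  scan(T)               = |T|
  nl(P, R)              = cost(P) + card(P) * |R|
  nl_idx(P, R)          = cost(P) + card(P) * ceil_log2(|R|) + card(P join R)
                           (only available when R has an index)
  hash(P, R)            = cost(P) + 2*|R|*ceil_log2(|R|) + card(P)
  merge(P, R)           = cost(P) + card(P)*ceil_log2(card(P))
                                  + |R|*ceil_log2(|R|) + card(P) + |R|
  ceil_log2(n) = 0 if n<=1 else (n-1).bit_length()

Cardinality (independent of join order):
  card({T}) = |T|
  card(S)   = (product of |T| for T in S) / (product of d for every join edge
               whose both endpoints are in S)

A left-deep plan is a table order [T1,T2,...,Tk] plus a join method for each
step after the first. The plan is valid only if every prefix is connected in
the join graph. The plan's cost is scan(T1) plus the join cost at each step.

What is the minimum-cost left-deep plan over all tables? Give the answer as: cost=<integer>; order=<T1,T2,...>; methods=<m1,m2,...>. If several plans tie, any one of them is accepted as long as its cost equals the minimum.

Selinger DP (subsets sized 1..n):
  {C}: scan cost=80, card=80
  {D}: scan cost=400, card=400
  {A}: scan cost=20, card=20
  {B}: scan cost=50, card=50
  {CD}: card=2000; try (C,hash)→1920, (D,nl_idx)→2800, (D,merge)→4720, (C,merge)→5040, (D,hash)→7360, (D,nl)→32080 …(+1); best=1920 via (C,hash)
  {AC}: card=400; try (A,hash)→360, (C,merge)→780, (A,merge)→840, (C,hash)→1160, (C,nl)→1620, (A,nl)→1680; best=360 via (A,hash)
  {BC}: card=400; try (B,hash)→760, (B,nl_idx)→960, (C,merge)→1040, (B,merge)→1070, (C,hash)→1220, (C,nl)→4050 …(+1); best=760 via (B,hash)
  {ACD}: card=10000; try (A,hash)→4120, (D,hash)→7960, (D,merge)→8360, (D,nl_idx)→13960, (A,merge)→26040, (A,nl)→41920 …(+1); best=4120 via (A,hash)
  {BCD}: card=10000; try (B,hash)→4520, (D,hash)→8360, (D,merge)→8760, (D,nl_idx)→14360, (B,nl_idx)→23920, (B,merge)→26270 …(+2); best=4520 via (B,hash)
  {ABC}: card=2000; try (B,hash)→1360, (A,hash)→1360, (B,merge)→4710, (B,nl_idx)→4760, (A,merge)→4880, (A,nl)→8760 …(+1); best=1360 via (B,hash)
  {ABCD}: card=50000; try (D,hash)→10560, (B,hash)→14720, (A,hash)→14720, (D,merge)→29360, (D,nl_idx)→69360, (B,nl_idx)→114120 …(+5); best=10560 via (D,hash)

cost=10560; order=C,A,B,D; methods=hash,hash,hash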